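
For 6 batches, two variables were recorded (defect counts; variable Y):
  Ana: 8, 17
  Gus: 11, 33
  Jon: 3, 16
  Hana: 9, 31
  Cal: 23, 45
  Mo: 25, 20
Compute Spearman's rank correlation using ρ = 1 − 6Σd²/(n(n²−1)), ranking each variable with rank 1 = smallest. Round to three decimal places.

Ranks of variable 1: 2, 4, 1, 3, 5, 6
Ranks of variable 2: 2, 5, 1, 4, 6, 3
d = r₁ − r₂: 0, -1, 0, -1, -1, 3
d²: 0, 1, 0, 1, 1, 9; Σd² = 12
ρ = 1 − 6·12/(6·35) = 1 − 72/210 = 0.657

0.657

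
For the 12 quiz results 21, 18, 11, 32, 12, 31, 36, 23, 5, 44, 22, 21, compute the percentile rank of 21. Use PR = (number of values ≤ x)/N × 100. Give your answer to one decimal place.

N = 12.
Strictly below 21: 4. Equal to 21: 2.
PR = 6/12 × 100 = 50.0

50.0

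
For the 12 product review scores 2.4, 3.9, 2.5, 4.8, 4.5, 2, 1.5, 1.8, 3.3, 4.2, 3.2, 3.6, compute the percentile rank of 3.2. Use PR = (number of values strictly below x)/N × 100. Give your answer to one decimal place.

41.7

N = 12.
Strictly below 3.2: 5. Equal to 3.2: 1.
PR = 5/12 × 100 = 41.7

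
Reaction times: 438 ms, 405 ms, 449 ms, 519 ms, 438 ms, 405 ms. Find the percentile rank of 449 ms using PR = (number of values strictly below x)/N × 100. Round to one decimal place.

N = 6.
Strictly below 449: 4. Equal to 449: 1.
PR = 4/6 × 100 = 66.7

66.7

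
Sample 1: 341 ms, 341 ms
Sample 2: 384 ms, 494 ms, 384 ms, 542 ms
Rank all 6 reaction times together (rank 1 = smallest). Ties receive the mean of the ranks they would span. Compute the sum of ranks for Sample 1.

3

Sorted (ascending): 341, 341, 384, 384, 494, 542
The 2 values of 341 occupy positions 1–2 → average rank (1+2)/2 = 1.5.
The 2 values of 384 occupy positions 3–4 → average rank (3+4)/2 = 3.5.
Sample 1 values → pooled ranks: 341→1.5, 341→1.5
Rank sum = 1.5 + 1.5 = 3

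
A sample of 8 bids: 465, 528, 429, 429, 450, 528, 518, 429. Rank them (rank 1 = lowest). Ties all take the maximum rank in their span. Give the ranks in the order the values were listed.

5, 8, 3, 3, 4, 8, 6, 3

Sorted (ascending): 429, 429, 429, 450, 465, 518, 528, 528
The 3 values of 429 occupy positions 1–3 → each gets rank 3.
The 2 values of 528 occupy positions 7–8 → each gets rank 8.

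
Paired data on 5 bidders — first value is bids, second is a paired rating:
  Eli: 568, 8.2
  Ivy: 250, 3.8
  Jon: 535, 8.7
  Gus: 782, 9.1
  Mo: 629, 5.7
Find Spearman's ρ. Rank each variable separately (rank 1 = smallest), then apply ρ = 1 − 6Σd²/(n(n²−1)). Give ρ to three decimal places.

0.600

Ranks of variable 1: 3, 1, 2, 5, 4
Ranks of variable 2: 3, 1, 4, 5, 2
d = r₁ − r₂: 0, 0, -2, 0, 2
d²: 0, 0, 4, 0, 4; Σd² = 8
ρ = 1 − 6·8/(5·24) = 1 − 48/120 = 0.600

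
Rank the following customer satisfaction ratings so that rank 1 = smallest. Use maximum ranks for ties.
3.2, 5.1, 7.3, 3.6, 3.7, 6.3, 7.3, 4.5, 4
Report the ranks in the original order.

1, 6, 9, 2, 3, 7, 9, 5, 4

Sorted (ascending): 3.2, 3.6, 3.7, 4, 4.5, 5.1, 6.3, 7.3, 7.3
The 2 values of 7.3 occupy positions 8–9 → each gets rank 9.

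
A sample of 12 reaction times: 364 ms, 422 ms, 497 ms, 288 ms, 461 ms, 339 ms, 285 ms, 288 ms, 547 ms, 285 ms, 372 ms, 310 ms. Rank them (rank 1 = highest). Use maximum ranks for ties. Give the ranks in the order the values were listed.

6, 4, 2, 10, 3, 7, 12, 10, 1, 12, 5, 8

Sorted (descending): 547, 497, 461, 422, 372, 364, 339, 310, 288, 288, 285, 285
The 2 values of 288 occupy positions 9–10 → each gets rank 10.
The 2 values of 285 occupy positions 11–12 → each gets rank 12.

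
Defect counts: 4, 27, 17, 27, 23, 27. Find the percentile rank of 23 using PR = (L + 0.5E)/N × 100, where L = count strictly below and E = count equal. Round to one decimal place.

N = 6.
Strictly below 23: 2. Equal to 23: 1.
PR = (2 + 0.5·1)/6 × 100 = 41.7

41.7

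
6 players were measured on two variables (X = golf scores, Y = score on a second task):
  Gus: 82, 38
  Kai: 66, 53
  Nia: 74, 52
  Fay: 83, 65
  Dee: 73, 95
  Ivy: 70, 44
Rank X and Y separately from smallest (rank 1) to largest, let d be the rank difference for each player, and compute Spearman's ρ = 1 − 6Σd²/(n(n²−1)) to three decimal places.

-0.029

Ranks of variable 1: 5, 1, 4, 6, 3, 2
Ranks of variable 2: 1, 4, 3, 5, 6, 2
d = r₁ − r₂: 4, -3, 1, 1, -3, 0
d²: 16, 9, 1, 1, 9, 0; Σd² = 36
ρ = 1 − 6·36/(6·35) = 1 − 216/210 = -0.029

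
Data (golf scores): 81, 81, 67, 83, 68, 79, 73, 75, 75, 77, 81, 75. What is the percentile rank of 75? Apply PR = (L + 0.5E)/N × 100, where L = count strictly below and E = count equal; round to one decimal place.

N = 12.
Strictly below 75: 3. Equal to 75: 3.
PR = (3 + 0.5·3)/12 × 100 = 37.5

37.5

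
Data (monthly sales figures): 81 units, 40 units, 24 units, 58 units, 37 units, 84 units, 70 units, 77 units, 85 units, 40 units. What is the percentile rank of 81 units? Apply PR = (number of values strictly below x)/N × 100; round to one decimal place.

N = 10.
Strictly below 81: 7. Equal to 81: 1.
PR = 7/10 × 100 = 70.0

70.0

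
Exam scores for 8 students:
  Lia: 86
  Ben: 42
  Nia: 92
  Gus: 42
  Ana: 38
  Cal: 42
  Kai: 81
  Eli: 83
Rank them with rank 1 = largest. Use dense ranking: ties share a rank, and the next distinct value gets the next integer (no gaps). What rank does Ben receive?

5

Sorted (descending): 92, 86, 83, 81, 42, 42, 42, 38
The 3 values of 42 share dense rank 5.
Remaining distinct values take the next consecutive integers.
Ben has value 42 → rank 5.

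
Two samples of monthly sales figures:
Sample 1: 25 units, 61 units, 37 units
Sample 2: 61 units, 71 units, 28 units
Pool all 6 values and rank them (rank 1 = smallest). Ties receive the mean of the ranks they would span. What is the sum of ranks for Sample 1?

Sorted (ascending): 25, 28, 37, 61, 61, 71
The 2 values of 61 occupy positions 4–5 → average rank (4+5)/2 = 4.5.
Sample 1 values → pooled ranks: 25→1, 61→4.5, 37→3
Rank sum = 1 + 4.5 + 3 = 8.5

8.5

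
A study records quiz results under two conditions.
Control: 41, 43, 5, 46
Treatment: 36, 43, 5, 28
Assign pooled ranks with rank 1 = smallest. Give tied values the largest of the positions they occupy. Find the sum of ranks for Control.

Sorted (ascending): 5, 5, 28, 36, 41, 43, 43, 46
The 2 values of 5 occupy positions 1–2 → each gets rank 2.
The 2 values of 43 occupy positions 6–7 → each gets rank 7.
Control values → pooled ranks: 41→5, 43→7, 5→2, 46→8
Rank sum = 5 + 7 + 2 + 8 = 22

22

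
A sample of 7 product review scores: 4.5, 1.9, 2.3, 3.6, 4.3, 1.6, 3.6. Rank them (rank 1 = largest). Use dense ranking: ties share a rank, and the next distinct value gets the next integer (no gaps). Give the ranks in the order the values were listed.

1, 5, 4, 3, 2, 6, 3

Sorted (descending): 4.5, 4.3, 3.6, 3.6, 2.3, 1.9, 1.6
The 2 values of 3.6 share dense rank 3.
Remaining distinct values take the next consecutive integers.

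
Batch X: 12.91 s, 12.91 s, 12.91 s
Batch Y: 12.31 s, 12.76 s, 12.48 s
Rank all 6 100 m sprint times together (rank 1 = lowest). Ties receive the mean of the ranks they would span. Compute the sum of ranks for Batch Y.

6

Sorted (ascending): 12.31, 12.48, 12.76, 12.91, 12.91, 12.91
The 3 values of 12.91 occupy positions 4–6 → average rank 5.
Batch Y values → pooled ranks: 12.31→1, 12.76→3, 12.48→2
Rank sum = 1 + 3 + 2 = 6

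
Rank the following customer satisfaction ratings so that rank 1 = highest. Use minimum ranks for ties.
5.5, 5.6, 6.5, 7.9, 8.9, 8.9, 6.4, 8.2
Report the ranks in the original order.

Sorted (descending): 8.9, 8.9, 8.2, 7.9, 6.5, 6.4, 5.6, 5.5
The 2 values of 8.9 occupy positions 1–2 → each gets rank 1.

8, 7, 5, 4, 1, 1, 6, 3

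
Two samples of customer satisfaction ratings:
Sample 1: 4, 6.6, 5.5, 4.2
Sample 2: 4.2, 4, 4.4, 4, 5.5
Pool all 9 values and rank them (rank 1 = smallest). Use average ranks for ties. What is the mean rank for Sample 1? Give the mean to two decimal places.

Sorted (ascending): 4, 4, 4, 4.2, 4.2, 4.4, 5.5, 5.5, 6.6
The 3 values of 4 occupy positions 1–3 → average rank 2.
The 2 values of 4.2 occupy positions 4–5 → average rank (4+5)/2 = 4.5.
The 2 values of 5.5 occupy positions 7–8 → average rank (7+8)/2 = 7.5.
Sample 1 values → pooled ranks: 4→2, 6.6→9, 5.5→7.5, 4.2→4.5
Mean rank = (2 + 9 + 7.5 + 4.5) / 4 = 5.75

5.75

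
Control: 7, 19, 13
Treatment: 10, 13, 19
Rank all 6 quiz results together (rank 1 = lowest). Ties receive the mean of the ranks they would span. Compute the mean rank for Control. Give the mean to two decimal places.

3.33

Sorted (ascending): 7, 10, 13, 13, 19, 19
The 2 values of 13 occupy positions 3–4 → average rank (3+4)/2 = 3.5.
The 2 values of 19 occupy positions 5–6 → average rank (5+6)/2 = 5.5.
Control values → pooled ranks: 7→1, 19→5.5, 13→3.5
Mean rank = (1 + 5.5 + 3.5) / 3 = 3.33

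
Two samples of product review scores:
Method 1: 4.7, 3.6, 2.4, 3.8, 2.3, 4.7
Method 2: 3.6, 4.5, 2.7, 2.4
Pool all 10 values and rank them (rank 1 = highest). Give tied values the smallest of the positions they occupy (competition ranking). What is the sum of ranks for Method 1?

Sorted (descending): 4.7, 4.7, 4.5, 3.8, 3.6, 3.6, 2.7, 2.4, 2.4, 2.3
The 2 values of 4.7 occupy positions 1–2 → each gets rank 1.
The 2 values of 3.6 occupy positions 5–6 → each gets rank 5.
The 2 values of 2.4 occupy positions 8–9 → each gets rank 8.
Method 1 values → pooled ranks: 4.7→1, 3.6→5, 2.4→8, 3.8→4, 2.3→10, 4.7→1
Rank sum = 1 + 5 + 8 + 4 + 10 + 1 = 29

29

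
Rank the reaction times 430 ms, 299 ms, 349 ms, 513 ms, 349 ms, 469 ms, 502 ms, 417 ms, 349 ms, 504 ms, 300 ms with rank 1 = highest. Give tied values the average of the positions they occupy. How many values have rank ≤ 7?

Sorted (descending): 513, 504, 502, 469, 430, 417, 349, 349, 349, 300, 299
The 3 values of 349 occupy positions 7–9 → average rank 8.
Ranks ≤ 7: {1, 2, 3, 4, 5, 6} → 6 values.

6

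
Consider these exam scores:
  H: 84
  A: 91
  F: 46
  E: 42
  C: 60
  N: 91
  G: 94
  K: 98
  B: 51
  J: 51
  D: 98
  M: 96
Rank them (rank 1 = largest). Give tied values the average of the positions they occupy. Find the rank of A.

Sorted (descending): 98, 98, 96, 94, 91, 91, 84, 60, 51, 51, 46, 42
The 2 values of 98 occupy positions 1–2 → average rank (1+2)/2 = 1.5.
The 2 values of 91 occupy positions 5–6 → average rank (5+6)/2 = 5.5.
The 2 values of 51 occupy positions 9–10 → average rank (9+10)/2 = 9.5.
A has value 91 → rank 5.5.

5.5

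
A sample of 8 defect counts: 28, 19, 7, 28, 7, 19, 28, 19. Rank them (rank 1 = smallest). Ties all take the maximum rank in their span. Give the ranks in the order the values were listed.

Sorted (ascending): 7, 7, 19, 19, 19, 28, 28, 28
The 2 values of 7 occupy positions 1–2 → each gets rank 2.
The 3 values of 19 occupy positions 3–5 → each gets rank 5.
The 3 values of 28 occupy positions 6–8 → each gets rank 8.

8, 5, 2, 8, 2, 5, 8, 5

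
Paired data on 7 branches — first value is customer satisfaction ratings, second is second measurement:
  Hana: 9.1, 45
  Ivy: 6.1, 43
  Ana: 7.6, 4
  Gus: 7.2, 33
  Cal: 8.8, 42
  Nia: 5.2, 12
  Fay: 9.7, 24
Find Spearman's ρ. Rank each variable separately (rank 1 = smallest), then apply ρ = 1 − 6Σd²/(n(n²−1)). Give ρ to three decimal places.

0.214

Ranks of variable 1: 6, 2, 4, 3, 5, 1, 7
Ranks of variable 2: 7, 6, 1, 4, 5, 2, 3
d = r₁ − r₂: -1, -4, 3, -1, 0, -1, 4
d²: 1, 16, 9, 1, 0, 1, 16; Σd² = 44
ρ = 1 − 6·44/(7·48) = 1 − 264/336 = 0.214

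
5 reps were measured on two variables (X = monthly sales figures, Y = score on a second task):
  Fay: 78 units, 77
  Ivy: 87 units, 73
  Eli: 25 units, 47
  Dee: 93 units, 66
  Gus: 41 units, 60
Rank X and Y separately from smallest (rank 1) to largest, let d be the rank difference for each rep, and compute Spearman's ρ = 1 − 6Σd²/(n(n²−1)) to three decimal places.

Ranks of variable 1: 3, 4, 1, 5, 2
Ranks of variable 2: 5, 4, 1, 3, 2
d = r₁ − r₂: -2, 0, 0, 2, 0
d²: 4, 0, 0, 4, 0; Σd² = 8
ρ = 1 − 6·8/(5·24) = 1 − 48/120 = 0.600

0.600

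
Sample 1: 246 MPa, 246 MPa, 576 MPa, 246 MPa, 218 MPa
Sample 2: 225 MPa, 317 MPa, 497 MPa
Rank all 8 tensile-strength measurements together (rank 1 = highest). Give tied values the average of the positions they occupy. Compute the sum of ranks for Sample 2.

12

Sorted (descending): 576, 497, 317, 246, 246, 246, 225, 218
The 3 values of 246 occupy positions 4–6 → average rank 5.
Sample 2 values → pooled ranks: 225→7, 317→3, 497→2
Rank sum = 7 + 3 + 2 = 12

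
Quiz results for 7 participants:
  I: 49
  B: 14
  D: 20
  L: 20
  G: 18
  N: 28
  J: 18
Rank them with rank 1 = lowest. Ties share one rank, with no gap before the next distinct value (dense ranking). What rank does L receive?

3

Sorted (ascending): 14, 18, 18, 20, 20, 28, 49
The 2 values of 18 share dense rank 2.
The 2 values of 20 share dense rank 3.
Remaining distinct values take the next consecutive integers.
L has value 20 → rank 3.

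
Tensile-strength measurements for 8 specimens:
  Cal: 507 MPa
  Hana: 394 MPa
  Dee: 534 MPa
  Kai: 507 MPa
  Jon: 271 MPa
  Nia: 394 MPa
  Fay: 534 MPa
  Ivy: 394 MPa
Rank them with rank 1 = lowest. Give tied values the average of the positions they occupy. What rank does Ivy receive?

Sorted (ascending): 271, 394, 394, 394, 507, 507, 534, 534
The 3 values of 394 occupy positions 2–4 → average rank 3.
The 2 values of 507 occupy positions 5–6 → average rank (5+6)/2 = 5.5.
The 2 values of 534 occupy positions 7–8 → average rank (7+8)/2 = 7.5.
Ivy has value 394 MPa → rank 3.

3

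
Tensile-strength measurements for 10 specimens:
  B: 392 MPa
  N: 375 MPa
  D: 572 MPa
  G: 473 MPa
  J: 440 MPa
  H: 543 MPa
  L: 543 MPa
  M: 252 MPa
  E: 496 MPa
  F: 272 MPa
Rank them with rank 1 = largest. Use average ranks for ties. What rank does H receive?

Sorted (descending): 572, 543, 543, 496, 473, 440, 392, 375, 272, 252
The 2 values of 543 occupy positions 2–3 → average rank (2+3)/2 = 2.5.
H has value 543 MPa → rank 2.5.

2.5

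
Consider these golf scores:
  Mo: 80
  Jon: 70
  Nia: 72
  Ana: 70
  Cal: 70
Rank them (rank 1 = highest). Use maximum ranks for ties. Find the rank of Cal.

Sorted (descending): 80, 72, 70, 70, 70
The 3 values of 70 occupy positions 3–5 → each gets rank 5.
Cal has value 70 → rank 5.

5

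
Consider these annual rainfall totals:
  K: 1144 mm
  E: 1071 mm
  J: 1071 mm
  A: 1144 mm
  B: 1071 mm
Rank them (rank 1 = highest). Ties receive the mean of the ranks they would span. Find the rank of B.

4

Sorted (descending): 1144, 1144, 1071, 1071, 1071
The 2 values of 1144 occupy positions 1–2 → average rank (1+2)/2 = 1.5.
The 3 values of 1071 occupy positions 3–5 → average rank 4.
B has value 1071 mm → rank 4.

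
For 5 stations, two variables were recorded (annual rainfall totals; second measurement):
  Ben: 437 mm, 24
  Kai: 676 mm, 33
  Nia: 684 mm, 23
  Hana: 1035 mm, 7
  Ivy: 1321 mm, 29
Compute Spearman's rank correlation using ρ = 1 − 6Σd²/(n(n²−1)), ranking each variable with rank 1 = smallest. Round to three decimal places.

-0.200

Ranks of variable 1: 1, 2, 3, 4, 5
Ranks of variable 2: 3, 5, 2, 1, 4
d = r₁ − r₂: -2, -3, 1, 3, 1
d²: 4, 9, 1, 9, 1; Σd² = 24
ρ = 1 − 6·24/(5·24) = 1 − 144/120 = -0.200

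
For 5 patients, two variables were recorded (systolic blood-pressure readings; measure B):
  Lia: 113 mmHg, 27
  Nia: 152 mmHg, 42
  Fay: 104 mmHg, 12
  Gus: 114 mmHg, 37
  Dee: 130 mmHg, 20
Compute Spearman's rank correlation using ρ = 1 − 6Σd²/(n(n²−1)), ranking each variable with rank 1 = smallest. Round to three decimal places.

0.700

Ranks of variable 1: 2, 5, 1, 3, 4
Ranks of variable 2: 3, 5, 1, 4, 2
d = r₁ − r₂: -1, 0, 0, -1, 2
d²: 1, 0, 0, 1, 4; Σd² = 6
ρ = 1 − 6·6/(5·24) = 1 − 36/120 = 0.700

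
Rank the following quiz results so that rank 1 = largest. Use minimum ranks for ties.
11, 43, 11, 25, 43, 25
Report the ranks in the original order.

5, 1, 5, 3, 1, 3

Sorted (descending): 43, 43, 25, 25, 11, 11
The 2 values of 43 occupy positions 1–2 → each gets rank 1.
The 2 values of 25 occupy positions 3–4 → each gets rank 3.
The 2 values of 11 occupy positions 5–6 → each gets rank 5.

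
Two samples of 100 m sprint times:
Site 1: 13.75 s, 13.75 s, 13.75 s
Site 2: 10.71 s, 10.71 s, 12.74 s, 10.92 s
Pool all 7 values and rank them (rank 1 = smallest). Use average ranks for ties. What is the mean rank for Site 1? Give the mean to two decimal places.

Sorted (ascending): 10.71, 10.71, 10.92, 12.74, 13.75, 13.75, 13.75
The 2 values of 10.71 occupy positions 1–2 → average rank (1+2)/2 = 1.5.
The 3 values of 13.75 occupy positions 5–7 → average rank 6.
Site 1 values → pooled ranks: 13.75→6, 13.75→6, 13.75→6
Mean rank = (6 + 6 + 6) / 3 = 6.00

6.00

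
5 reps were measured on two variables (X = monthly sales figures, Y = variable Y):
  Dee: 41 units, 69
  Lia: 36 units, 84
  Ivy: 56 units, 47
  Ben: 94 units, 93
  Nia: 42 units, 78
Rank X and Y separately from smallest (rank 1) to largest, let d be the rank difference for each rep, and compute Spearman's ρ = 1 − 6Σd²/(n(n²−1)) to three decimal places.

0.100

Ranks of variable 1: 2, 1, 4, 5, 3
Ranks of variable 2: 2, 4, 1, 5, 3
d = r₁ − r₂: 0, -3, 3, 0, 0
d²: 0, 9, 9, 0, 0; Σd² = 18
ρ = 1 − 6·18/(5·24) = 1 − 108/120 = 0.100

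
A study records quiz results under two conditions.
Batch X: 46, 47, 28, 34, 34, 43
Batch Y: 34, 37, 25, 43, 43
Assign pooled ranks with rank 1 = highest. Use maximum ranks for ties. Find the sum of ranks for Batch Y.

Sorted (descending): 47, 46, 43, 43, 43, 37, 34, 34, 34, 28, 25
The 3 values of 43 occupy positions 3–5 → each gets rank 5.
The 3 values of 34 occupy positions 7–9 → each gets rank 9.
Batch Y values → pooled ranks: 34→9, 37→6, 25→11, 43→5, 43→5
Rank sum = 9 + 6 + 11 + 5 + 5 = 36

36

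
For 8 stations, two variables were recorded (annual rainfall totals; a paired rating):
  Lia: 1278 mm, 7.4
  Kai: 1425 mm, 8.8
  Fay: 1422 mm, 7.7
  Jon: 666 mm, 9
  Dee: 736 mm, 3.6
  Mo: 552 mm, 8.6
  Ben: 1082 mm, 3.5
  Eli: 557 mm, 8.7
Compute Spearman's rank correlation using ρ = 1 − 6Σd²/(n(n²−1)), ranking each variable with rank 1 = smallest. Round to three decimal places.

-0.143

Ranks of variable 1: 6, 8, 7, 3, 4, 1, 5, 2
Ranks of variable 2: 3, 7, 4, 8, 2, 5, 1, 6
d = r₁ − r₂: 3, 1, 3, -5, 2, -4, 4, -4
d²: 9, 1, 9, 25, 4, 16, 16, 16; Σd² = 96
ρ = 1 − 6·96/(8·63) = 1 − 576/504 = -0.143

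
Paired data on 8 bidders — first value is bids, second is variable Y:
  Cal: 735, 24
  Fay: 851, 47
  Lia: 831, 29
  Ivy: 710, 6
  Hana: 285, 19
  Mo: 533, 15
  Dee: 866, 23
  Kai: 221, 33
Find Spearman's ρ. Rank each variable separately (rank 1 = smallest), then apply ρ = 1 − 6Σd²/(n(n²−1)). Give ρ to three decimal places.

0.238

Ranks of variable 1: 5, 7, 6, 4, 2, 3, 8, 1
Ranks of variable 2: 5, 8, 6, 1, 3, 2, 4, 7
d = r₁ − r₂: 0, -1, 0, 3, -1, 1, 4, -6
d²: 0, 1, 0, 9, 1, 1, 16, 36; Σd² = 64
ρ = 1 − 6·64/(8·63) = 1 − 384/504 = 0.238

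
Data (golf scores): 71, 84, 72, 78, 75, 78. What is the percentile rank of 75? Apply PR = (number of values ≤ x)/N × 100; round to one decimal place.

50.0

N = 6.
Strictly below 75: 2. Equal to 75: 1.
PR = 3/6 × 100 = 50.0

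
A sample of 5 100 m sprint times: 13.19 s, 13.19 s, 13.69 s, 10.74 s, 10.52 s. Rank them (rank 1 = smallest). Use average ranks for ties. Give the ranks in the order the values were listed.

3.5, 3.5, 5, 2, 1

Sorted (ascending): 10.52, 10.74, 13.19, 13.19, 13.69
The 2 values of 13.19 occupy positions 3–4 → average rank (3+4)/2 = 3.5.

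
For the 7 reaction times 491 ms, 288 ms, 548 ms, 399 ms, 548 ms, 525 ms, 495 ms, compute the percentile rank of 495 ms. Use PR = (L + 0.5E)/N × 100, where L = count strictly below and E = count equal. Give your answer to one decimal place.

50.0

N = 7.
Strictly below 495: 3. Equal to 495: 1.
PR = (3 + 0.5·1)/7 × 100 = 50.0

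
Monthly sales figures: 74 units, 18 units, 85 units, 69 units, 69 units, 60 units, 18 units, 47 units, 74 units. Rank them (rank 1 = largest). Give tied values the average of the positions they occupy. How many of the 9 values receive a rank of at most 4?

3

Sorted (descending): 85, 74, 74, 69, 69, 60, 47, 18, 18
The 2 values of 74 occupy positions 2–3 → average rank (2+3)/2 = 2.5.
The 2 values of 69 occupy positions 4–5 → average rank (4+5)/2 = 4.5.
The 2 values of 18 occupy positions 8–9 → average rank (8+9)/2 = 8.5.
Ranks ≤ 4: {1, 2.5, 2.5} → 3 values.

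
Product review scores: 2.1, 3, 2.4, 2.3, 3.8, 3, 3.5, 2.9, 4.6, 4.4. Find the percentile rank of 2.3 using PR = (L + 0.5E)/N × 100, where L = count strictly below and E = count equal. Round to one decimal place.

15.0

N = 10.
Strictly below 2.3: 1. Equal to 2.3: 1.
PR = (1 + 0.5·1)/10 × 100 = 15.0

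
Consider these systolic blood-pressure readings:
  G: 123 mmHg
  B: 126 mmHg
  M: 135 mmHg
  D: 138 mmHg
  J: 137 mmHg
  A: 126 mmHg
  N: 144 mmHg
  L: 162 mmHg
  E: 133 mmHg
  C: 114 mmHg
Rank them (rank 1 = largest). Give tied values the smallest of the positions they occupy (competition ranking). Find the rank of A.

7

Sorted (descending): 162, 144, 138, 137, 135, 133, 126, 126, 123, 114
The 2 values of 126 occupy positions 7–8 → each gets rank 7.
A has value 126 mmHg → rank 7.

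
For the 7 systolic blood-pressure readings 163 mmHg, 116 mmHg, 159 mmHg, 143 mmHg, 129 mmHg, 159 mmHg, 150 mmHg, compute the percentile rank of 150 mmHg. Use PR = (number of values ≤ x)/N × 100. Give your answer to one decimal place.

57.1

N = 7.
Strictly below 150: 3. Equal to 150: 1.
PR = 4/7 × 100 = 57.1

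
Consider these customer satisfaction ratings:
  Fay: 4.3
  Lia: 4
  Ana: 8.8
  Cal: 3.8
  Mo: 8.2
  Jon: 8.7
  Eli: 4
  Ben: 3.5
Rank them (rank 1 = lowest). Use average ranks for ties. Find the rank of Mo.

6

Sorted (ascending): 3.5, 3.8, 4, 4, 4.3, 8.2, 8.7, 8.8
The 2 values of 4 occupy positions 3–4 → average rank (3+4)/2 = 3.5.
Mo has value 8.2 → rank 6.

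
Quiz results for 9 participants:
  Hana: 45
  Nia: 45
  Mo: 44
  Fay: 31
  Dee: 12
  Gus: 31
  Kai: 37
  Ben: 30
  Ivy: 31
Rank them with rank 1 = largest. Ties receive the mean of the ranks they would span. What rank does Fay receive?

6

Sorted (descending): 45, 45, 44, 37, 31, 31, 31, 30, 12
The 2 values of 45 occupy positions 1–2 → average rank (1+2)/2 = 1.5.
The 3 values of 31 occupy positions 5–7 → average rank 6.
Fay has value 31 → rank 6.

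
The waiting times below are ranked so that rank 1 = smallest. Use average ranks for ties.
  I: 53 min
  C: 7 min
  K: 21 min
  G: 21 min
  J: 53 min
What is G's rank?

2.5

Sorted (ascending): 7, 21, 21, 53, 53
The 2 values of 21 occupy positions 2–3 → average rank (2+3)/2 = 2.5.
The 2 values of 53 occupy positions 4–5 → average rank (4+5)/2 = 4.5.
G has value 21 min → rank 2.5.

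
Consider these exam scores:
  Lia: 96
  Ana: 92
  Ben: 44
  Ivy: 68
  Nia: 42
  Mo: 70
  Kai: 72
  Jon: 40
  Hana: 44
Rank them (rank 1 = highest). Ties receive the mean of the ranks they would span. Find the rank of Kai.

Sorted (descending): 96, 92, 72, 70, 68, 44, 44, 42, 40
The 2 values of 44 occupy positions 6–7 → average rank (6+7)/2 = 6.5.
Kai has value 72 → rank 3.

3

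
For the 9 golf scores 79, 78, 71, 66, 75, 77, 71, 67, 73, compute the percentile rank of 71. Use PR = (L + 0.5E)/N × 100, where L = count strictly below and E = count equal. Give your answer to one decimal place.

N = 9.
Strictly below 71: 2. Equal to 71: 2.
PR = (2 + 0.5·2)/9 × 100 = 33.3

33.3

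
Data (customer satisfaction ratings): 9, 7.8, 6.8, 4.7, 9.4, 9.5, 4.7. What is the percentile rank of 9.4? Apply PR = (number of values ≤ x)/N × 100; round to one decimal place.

N = 7.
Strictly below 9.4: 5. Equal to 9.4: 1.
PR = 6/7 × 100 = 85.7

85.7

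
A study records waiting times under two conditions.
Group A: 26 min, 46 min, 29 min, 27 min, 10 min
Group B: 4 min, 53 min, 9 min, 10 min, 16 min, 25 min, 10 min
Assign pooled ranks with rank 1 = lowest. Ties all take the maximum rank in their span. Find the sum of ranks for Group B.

Sorted (ascending): 4, 9, 10, 10, 10, 16, 25, 26, 27, 29, 46, 53
The 3 values of 10 occupy positions 3–5 → each gets rank 5.
Group B values → pooled ranks: 4→1, 53→12, 9→2, 10→5, 16→6, 25→7, 10→5
Rank sum = 1 + 12 + 2 + 5 + 6 + 7 + 5 = 38

38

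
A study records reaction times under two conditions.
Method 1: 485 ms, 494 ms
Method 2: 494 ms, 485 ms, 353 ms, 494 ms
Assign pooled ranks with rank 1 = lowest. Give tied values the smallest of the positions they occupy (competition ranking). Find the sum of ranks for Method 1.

6

Sorted (ascending): 353, 485, 485, 494, 494, 494
The 2 values of 485 occupy positions 2–3 → each gets rank 2.
The 3 values of 494 occupy positions 4–6 → each gets rank 4.
Method 1 values → pooled ranks: 485→2, 494→4
Rank sum = 2 + 4 = 6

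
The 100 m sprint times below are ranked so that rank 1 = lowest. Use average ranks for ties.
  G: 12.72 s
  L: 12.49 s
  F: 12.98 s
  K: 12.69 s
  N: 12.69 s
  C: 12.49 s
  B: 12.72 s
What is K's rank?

Sorted (ascending): 12.49, 12.49, 12.69, 12.69, 12.72, 12.72, 12.98
The 2 values of 12.49 occupy positions 1–2 → average rank (1+2)/2 = 1.5.
The 2 values of 12.69 occupy positions 3–4 → average rank (3+4)/2 = 3.5.
The 2 values of 12.72 occupy positions 5–6 → average rank (5+6)/2 = 5.5.
K has value 12.69 s → rank 3.5.

3.5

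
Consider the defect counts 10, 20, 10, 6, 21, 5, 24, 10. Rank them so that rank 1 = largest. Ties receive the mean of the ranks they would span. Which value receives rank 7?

6

Sorted (descending): 24, 21, 20, 10, 10, 10, 6, 5
The 3 values of 10 occupy positions 4–6 → average rank 5.
Rank 7 → value 6.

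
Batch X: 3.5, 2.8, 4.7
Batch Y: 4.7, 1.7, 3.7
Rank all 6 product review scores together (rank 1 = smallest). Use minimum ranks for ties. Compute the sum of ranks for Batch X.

10

Sorted (ascending): 1.7, 2.8, 3.5, 3.7, 4.7, 4.7
The 2 values of 4.7 occupy positions 5–6 → each gets rank 5.
Batch X values → pooled ranks: 3.5→3, 2.8→2, 4.7→5
Rank sum = 3 + 2 + 5 = 10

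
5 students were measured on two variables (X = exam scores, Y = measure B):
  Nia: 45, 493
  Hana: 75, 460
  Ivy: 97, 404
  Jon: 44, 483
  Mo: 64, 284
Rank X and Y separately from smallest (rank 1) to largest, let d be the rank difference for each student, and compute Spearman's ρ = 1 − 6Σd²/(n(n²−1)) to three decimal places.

Ranks of variable 1: 2, 4, 5, 1, 3
Ranks of variable 2: 5, 3, 2, 4, 1
d = r₁ − r₂: -3, 1, 3, -3, 2
d²: 9, 1, 9, 9, 4; Σd² = 32
ρ = 1 − 6·32/(5·24) = 1 − 192/120 = -0.600

-0.600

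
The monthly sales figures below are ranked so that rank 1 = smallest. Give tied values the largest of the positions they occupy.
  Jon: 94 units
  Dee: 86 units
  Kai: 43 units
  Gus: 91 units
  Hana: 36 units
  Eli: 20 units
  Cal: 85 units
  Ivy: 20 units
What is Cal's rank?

Sorted (ascending): 20, 20, 36, 43, 85, 86, 91, 94
The 2 values of 20 occupy positions 1–2 → each gets rank 2.
Cal has value 85 units → rank 5.

5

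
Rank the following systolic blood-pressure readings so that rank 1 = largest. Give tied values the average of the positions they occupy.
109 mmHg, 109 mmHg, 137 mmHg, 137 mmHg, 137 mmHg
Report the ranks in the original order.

4.5, 4.5, 2, 2, 2

Sorted (descending): 137, 137, 137, 109, 109
The 3 values of 137 occupy positions 1–3 → average rank 2.
The 2 values of 109 occupy positions 4–5 → average rank (4+5)/2 = 4.5.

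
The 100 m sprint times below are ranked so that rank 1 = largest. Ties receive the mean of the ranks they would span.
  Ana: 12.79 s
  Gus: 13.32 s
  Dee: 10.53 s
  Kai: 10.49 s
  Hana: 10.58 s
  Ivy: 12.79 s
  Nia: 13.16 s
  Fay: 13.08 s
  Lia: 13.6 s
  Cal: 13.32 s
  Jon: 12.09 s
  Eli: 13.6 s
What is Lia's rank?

Sorted (descending): 13.6, 13.6, 13.32, 13.32, 13.16, 13.08, 12.79, 12.79, 12.09, 10.58, 10.53, 10.49
The 2 values of 13.6 occupy positions 1–2 → average rank (1+2)/2 = 1.5.
The 2 values of 13.32 occupy positions 3–4 → average rank (3+4)/2 = 3.5.
The 2 values of 12.79 occupy positions 7–8 → average rank (7+8)/2 = 7.5.
Lia has value 13.6 s → rank 1.5.

1.5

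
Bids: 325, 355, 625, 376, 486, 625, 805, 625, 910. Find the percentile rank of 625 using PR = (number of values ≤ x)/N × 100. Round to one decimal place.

N = 9.
Strictly below 625: 4. Equal to 625: 3.
PR = 7/9 × 100 = 77.8

77.8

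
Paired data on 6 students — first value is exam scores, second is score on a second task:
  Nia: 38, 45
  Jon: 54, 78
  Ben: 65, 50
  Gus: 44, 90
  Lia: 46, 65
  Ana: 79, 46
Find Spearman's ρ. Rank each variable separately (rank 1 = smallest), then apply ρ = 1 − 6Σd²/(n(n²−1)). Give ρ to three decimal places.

-0.086

Ranks of variable 1: 1, 4, 5, 2, 3, 6
Ranks of variable 2: 1, 5, 3, 6, 4, 2
d = r₁ − r₂: 0, -1, 2, -4, -1, 4
d²: 0, 1, 4, 16, 1, 16; Σd² = 38
ρ = 1 − 6·38/(6·35) = 1 − 228/210 = -0.086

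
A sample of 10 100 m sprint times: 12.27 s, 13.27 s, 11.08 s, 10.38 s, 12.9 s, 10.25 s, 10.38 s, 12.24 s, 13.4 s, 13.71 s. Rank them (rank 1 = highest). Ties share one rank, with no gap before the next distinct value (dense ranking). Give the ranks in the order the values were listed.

Sorted (descending): 13.71, 13.4, 13.27, 12.9, 12.27, 12.24, 11.08, 10.38, 10.38, 10.25
The 2 values of 10.38 share dense rank 8.
Remaining distinct values take the next consecutive integers.

5, 3, 7, 8, 4, 9, 8, 6, 2, 1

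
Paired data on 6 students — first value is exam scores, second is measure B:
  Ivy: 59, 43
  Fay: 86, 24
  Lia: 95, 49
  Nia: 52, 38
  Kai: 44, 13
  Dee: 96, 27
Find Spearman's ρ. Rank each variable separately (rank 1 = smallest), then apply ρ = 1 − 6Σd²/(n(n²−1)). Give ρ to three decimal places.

Ranks of variable 1: 3, 4, 5, 2, 1, 6
Ranks of variable 2: 5, 2, 6, 4, 1, 3
d = r₁ − r₂: -2, 2, -1, -2, 0, 3
d²: 4, 4, 1, 4, 0, 9; Σd² = 22
ρ = 1 − 6·22/(6·35) = 1 − 132/210 = 0.371

0.371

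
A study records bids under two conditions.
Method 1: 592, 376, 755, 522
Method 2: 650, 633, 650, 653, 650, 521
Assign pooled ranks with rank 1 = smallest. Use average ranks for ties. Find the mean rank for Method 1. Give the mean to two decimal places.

Sorted (ascending): 376, 521, 522, 592, 633, 650, 650, 650, 653, 755
The 3 values of 650 occupy positions 6–8 → average rank 7.
Method 1 values → pooled ranks: 592→4, 376→1, 755→10, 522→3
Mean rank = (4 + 1 + 10 + 3) / 4 = 4.50

4.50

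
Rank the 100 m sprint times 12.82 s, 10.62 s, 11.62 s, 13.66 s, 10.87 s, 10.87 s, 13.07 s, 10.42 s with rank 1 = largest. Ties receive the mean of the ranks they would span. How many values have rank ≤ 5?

Sorted (descending): 13.66, 13.07, 12.82, 11.62, 10.87, 10.87, 10.62, 10.42
The 2 values of 10.87 occupy positions 5–6 → average rank (5+6)/2 = 5.5.
Ranks ≤ 5: {1, 2, 3, 4} → 4 values.

4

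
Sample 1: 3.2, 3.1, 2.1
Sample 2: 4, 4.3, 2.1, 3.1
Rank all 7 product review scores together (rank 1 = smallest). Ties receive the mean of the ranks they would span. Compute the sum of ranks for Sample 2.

18

Sorted (ascending): 2.1, 2.1, 3.1, 3.1, 3.2, 4, 4.3
The 2 values of 2.1 occupy positions 1–2 → average rank (1+2)/2 = 1.5.
The 2 values of 3.1 occupy positions 3–4 → average rank (3+4)/2 = 3.5.
Sample 2 values → pooled ranks: 4→6, 4.3→7, 2.1→1.5, 3.1→3.5
Rank sum = 6 + 7 + 1.5 + 3.5 = 18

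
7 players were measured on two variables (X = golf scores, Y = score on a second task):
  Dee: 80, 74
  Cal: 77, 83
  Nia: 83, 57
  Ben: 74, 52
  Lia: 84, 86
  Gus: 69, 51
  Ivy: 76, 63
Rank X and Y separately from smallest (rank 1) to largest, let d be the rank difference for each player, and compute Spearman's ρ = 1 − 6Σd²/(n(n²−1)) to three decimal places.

Ranks of variable 1: 5, 4, 6, 2, 7, 1, 3
Ranks of variable 2: 5, 6, 3, 2, 7, 1, 4
d = r₁ − r₂: 0, -2, 3, 0, 0, 0, -1
d²: 0, 4, 9, 0, 0, 0, 1; Σd² = 14
ρ = 1 − 6·14/(7·48) = 1 − 84/336 = 0.750

0.750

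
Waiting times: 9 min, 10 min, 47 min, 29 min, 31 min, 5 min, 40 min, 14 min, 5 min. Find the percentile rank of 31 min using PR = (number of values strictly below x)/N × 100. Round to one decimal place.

66.7

N = 9.
Strictly below 31: 6. Equal to 31: 1.
PR = 6/9 × 100 = 66.7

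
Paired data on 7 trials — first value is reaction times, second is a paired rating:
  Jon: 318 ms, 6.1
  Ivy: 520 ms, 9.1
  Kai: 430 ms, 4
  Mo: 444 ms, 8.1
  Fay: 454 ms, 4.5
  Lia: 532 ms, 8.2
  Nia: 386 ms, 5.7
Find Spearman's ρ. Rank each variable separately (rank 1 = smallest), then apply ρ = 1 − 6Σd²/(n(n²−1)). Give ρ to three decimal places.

0.536

Ranks of variable 1: 1, 6, 3, 4, 5, 7, 2
Ranks of variable 2: 4, 7, 1, 5, 2, 6, 3
d = r₁ − r₂: -3, -1, 2, -1, 3, 1, -1
d²: 9, 1, 4, 1, 9, 1, 1; Σd² = 26
ρ = 1 − 6·26/(7·48) = 1 − 156/336 = 0.536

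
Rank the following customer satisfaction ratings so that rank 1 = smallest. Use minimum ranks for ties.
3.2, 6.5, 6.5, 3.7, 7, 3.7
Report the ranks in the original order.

1, 4, 4, 2, 6, 2

Sorted (ascending): 3.2, 3.7, 3.7, 6.5, 6.5, 7
The 2 values of 3.7 occupy positions 2–3 → each gets rank 2.
The 2 values of 6.5 occupy positions 4–5 → each gets rank 4.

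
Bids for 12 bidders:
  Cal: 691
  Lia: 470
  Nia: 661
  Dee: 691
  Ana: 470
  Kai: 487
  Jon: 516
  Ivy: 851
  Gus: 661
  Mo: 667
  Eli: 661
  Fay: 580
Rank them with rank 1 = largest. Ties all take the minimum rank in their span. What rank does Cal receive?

Sorted (descending): 851, 691, 691, 667, 661, 661, 661, 580, 516, 487, 470, 470
The 2 values of 691 occupy positions 2–3 → each gets rank 2.
The 3 values of 661 occupy positions 5–7 → each gets rank 5.
The 2 values of 470 occupy positions 11–12 → each gets rank 11.
Cal has value 691 → rank 2.

2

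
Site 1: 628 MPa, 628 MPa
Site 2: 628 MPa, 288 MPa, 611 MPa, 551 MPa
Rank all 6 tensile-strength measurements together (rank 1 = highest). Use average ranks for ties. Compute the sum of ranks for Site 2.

Sorted (descending): 628, 628, 628, 611, 551, 288
The 3 values of 628 occupy positions 1–3 → average rank 2.
Site 2 values → pooled ranks: 628→2, 288→6, 611→4, 551→5
Rank sum = 2 + 6 + 4 + 5 = 17

17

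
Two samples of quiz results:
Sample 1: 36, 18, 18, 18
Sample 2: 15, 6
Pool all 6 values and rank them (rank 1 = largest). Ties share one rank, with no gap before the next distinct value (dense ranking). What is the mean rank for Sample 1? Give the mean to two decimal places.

1.75

Sorted (descending): 36, 18, 18, 18, 15, 6
The 3 values of 18 share dense rank 2.
Remaining distinct values take the next consecutive integers.
Sample 1 values → pooled ranks: 36→1, 18→2, 18→2, 18→2
Mean rank = (1 + 2 + 2 + 2) / 4 = 1.75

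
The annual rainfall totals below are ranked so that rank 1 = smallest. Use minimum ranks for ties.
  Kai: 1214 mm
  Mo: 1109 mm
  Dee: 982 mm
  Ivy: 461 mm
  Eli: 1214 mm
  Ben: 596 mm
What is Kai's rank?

Sorted (ascending): 461, 596, 982, 1109, 1214, 1214
The 2 values of 1214 occupy positions 5–6 → each gets rank 5.
Kai has value 1214 mm → rank 5.

5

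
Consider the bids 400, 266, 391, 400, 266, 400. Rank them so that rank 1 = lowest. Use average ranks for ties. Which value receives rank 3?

Sorted (ascending): 266, 266, 391, 400, 400, 400
The 2 values of 266 occupy positions 1–2 → average rank (1+2)/2 = 1.5.
The 3 values of 400 occupy positions 4–6 → average rank 5.
Rank 3 → value 391.

391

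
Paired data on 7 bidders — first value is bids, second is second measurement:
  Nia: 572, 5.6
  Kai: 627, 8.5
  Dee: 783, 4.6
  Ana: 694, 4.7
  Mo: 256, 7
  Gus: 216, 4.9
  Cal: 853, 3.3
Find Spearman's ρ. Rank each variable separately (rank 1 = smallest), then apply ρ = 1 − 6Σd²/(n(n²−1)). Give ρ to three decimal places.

-0.679

Ranks of variable 1: 3, 4, 6, 5, 2, 1, 7
Ranks of variable 2: 5, 7, 2, 3, 6, 4, 1
d = r₁ − r₂: -2, -3, 4, 2, -4, -3, 6
d²: 4, 9, 16, 4, 16, 9, 36; Σd² = 94
ρ = 1 − 6·94/(7·48) = 1 − 564/336 = -0.679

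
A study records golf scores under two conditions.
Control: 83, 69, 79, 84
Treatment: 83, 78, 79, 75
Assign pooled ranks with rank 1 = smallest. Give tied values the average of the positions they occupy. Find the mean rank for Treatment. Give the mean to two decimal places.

4.00

Sorted (ascending): 69, 75, 78, 79, 79, 83, 83, 84
The 2 values of 79 occupy positions 4–5 → average rank (4+5)/2 = 4.5.
The 2 values of 83 occupy positions 6–7 → average rank (6+7)/2 = 6.5.
Treatment values → pooled ranks: 83→6.5, 78→3, 79→4.5, 75→2
Mean rank = (6.5 + 3 + 4.5 + 2) / 4 = 4.00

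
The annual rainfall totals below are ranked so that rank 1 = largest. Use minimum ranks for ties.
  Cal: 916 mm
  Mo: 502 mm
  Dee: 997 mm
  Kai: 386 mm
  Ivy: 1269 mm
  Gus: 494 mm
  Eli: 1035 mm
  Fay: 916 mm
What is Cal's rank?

4

Sorted (descending): 1269, 1035, 997, 916, 916, 502, 494, 386
The 2 values of 916 occupy positions 4–5 → each gets rank 4.
Cal has value 916 mm → rank 4.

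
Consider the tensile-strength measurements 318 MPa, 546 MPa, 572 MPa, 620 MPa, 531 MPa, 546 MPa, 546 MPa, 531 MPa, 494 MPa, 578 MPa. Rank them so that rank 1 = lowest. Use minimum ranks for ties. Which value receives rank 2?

494

Sorted (ascending): 318, 494, 531, 531, 546, 546, 546, 572, 578, 620
The 2 values of 531 occupy positions 3–4 → each gets rank 3.
The 3 values of 546 occupy positions 5–7 → each gets rank 5.
Rank 2 → value 494.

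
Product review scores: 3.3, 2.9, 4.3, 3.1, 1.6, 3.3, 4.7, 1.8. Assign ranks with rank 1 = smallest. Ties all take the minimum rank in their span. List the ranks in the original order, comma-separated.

Sorted (ascending): 1.6, 1.8, 2.9, 3.1, 3.3, 3.3, 4.3, 4.7
The 2 values of 3.3 occupy positions 5–6 → each gets rank 5.

5, 3, 7, 4, 1, 5, 8, 2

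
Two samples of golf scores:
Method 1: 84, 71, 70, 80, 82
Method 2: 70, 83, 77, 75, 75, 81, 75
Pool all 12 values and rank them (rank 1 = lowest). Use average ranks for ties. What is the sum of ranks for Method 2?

43.5

Sorted (ascending): 70, 70, 71, 75, 75, 75, 77, 80, 81, 82, 83, 84
The 2 values of 70 occupy positions 1–2 → average rank (1+2)/2 = 1.5.
The 3 values of 75 occupy positions 4–6 → average rank 5.
Method 2 values → pooled ranks: 70→1.5, 83→11, 77→7, 75→5, 75→5, 81→9, 75→5
Rank sum = 1.5 + 11 + 7 + 5 + 5 + 9 + 5 = 43.5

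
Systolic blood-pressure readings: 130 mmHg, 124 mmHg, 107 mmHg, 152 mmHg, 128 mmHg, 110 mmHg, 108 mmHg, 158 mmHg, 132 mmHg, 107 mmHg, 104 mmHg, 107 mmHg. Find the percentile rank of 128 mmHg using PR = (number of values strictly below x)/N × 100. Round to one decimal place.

58.3

N = 12.
Strictly below 128: 7. Equal to 128: 1.
PR = 7/12 × 100 = 58.3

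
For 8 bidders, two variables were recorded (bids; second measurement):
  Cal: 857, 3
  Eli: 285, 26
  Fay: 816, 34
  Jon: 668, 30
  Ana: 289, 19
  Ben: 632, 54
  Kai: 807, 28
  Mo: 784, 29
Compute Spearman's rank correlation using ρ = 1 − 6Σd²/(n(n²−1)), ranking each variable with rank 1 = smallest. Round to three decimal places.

-0.024

Ranks of variable 1: 8, 1, 7, 4, 2, 3, 6, 5
Ranks of variable 2: 1, 3, 7, 6, 2, 8, 4, 5
d = r₁ − r₂: 7, -2, 0, -2, 0, -5, 2, 0
d²: 49, 4, 0, 4, 0, 25, 4, 0; Σd² = 86
ρ = 1 − 6·86/(8·63) = 1 − 516/504 = -0.024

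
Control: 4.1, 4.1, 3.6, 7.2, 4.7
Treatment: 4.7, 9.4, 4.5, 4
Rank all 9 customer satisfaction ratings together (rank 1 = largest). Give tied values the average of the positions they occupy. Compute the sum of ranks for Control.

27.5

Sorted (descending): 9.4, 7.2, 4.7, 4.7, 4.5, 4.1, 4.1, 4, 3.6
The 2 values of 4.7 occupy positions 3–4 → average rank (3+4)/2 = 3.5.
The 2 values of 4.1 occupy positions 6–7 → average rank (6+7)/2 = 6.5.
Control values → pooled ranks: 4.1→6.5, 4.1→6.5, 3.6→9, 7.2→2, 4.7→3.5
Rank sum = 6.5 + 6.5 + 9 + 2 + 3.5 = 27.5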